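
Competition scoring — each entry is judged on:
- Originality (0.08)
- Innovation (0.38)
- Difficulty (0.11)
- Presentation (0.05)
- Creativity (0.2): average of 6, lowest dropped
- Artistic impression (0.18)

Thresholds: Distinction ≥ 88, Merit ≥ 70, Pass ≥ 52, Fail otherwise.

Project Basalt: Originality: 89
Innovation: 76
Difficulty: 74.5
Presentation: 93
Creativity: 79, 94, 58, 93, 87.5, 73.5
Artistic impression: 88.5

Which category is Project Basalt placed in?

Merit

Creativity: drop 58 → average of remaining 5 = 427/5 = 85.4
Weighted total:
  Originality 89 × 0.08 = 7.12
  Innovation 76 × 0.38 = 28.88
  Difficulty 74.5 × 0.11 = 8.195
  Presentation 93 × 0.05 = 4.65
  Creativity 85.4 × 0.2 = 17.08
  Artistic impression 88.5 × 0.18 = 15.93
Sum = 81.855
81.855 is ≥ 70 and < 88 → Merit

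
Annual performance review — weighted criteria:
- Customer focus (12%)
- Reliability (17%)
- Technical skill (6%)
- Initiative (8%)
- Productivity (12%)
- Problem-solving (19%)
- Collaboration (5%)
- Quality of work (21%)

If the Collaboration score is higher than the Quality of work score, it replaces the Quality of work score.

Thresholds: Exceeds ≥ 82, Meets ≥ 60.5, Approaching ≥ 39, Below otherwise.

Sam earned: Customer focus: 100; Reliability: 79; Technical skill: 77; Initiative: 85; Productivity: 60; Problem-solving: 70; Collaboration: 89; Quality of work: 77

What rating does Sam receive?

Meets

Collaboration (89) > Quality of work (77), so Quality of work counts as 89.
Weighted total:
  Customer focus 100 × 0.12 = 12
  Reliability 79 × 0.17 = 13.43
  Technical skill 77 × 0.06 = 4.62
  Initiative 85 × 0.08 = 6.8
  Productivity 60 × 0.12 = 7.2
  Problem-solving 70 × 0.19 = 13.3
  Collaboration 89 × 0.05 = 4.45
  Quality of work 89 × 0.21 = 18.69
Sum = 80.49
80.49 is ≥ 60.5 and < 82 → Meets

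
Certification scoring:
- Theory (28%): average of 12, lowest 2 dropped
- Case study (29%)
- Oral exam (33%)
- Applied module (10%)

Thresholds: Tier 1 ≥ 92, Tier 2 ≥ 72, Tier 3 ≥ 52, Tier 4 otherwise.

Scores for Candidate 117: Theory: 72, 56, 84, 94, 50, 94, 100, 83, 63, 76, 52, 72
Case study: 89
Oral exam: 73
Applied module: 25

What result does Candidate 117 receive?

Tier 2

Theory: drop 50, 52 → average of remaining 10 = 794/10 = 79.4
Weighted total:
  Theory 79.4 × 0.28 = 22.232
  Case study 89 × 0.29 = 25.81
  Oral exam 73 × 0.33 = 24.09
  Applied module 25 × 0.1 = 2.5
Sum = 74.632
74.632 is ≥ 72 and < 92 → Tier 2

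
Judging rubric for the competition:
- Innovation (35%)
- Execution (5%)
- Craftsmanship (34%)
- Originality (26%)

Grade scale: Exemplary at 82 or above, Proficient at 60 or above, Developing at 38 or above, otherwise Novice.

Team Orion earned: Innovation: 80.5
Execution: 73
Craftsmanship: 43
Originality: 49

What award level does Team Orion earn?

Weighted total:
  Innovation 80.5 × 0.35 = 28.175
  Execution 73 × 0.05 = 3.65
  Craftsmanship 43 × 0.34 = 14.62
  Originality 49 × 0.26 = 12.74
Sum = 59.185
59.185 is ≥ 38 and < 60 → Developing

Developing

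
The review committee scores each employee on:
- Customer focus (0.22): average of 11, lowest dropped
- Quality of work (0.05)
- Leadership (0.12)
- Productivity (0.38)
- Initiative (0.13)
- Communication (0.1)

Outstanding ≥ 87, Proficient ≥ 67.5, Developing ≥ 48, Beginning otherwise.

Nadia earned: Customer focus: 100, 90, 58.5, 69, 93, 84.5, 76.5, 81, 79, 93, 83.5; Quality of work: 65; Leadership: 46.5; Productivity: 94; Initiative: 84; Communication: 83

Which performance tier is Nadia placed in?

Proficient

Customer focus: drop 58.5 → average of remaining 10 = 849.5/10 = 84.95
Weighted total:
  Customer focus 84.95 × 0.22 = 18.689
  Quality of work 65 × 0.05 = 3.25
  Leadership 46.5 × 0.12 = 5.58
  Productivity 94 × 0.38 = 35.72
  Initiative 84 × 0.13 = 10.92
  Communication 83 × 0.1 = 8.3
Sum = 82.459
82.459 is ≥ 67.5 and < 87 → Proficient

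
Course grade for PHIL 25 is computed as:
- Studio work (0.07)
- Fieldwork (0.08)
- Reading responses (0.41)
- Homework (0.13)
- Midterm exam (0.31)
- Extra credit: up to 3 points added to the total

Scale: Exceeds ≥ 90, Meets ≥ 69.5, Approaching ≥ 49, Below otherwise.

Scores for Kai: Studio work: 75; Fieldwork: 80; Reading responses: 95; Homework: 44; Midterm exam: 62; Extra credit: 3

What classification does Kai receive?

Meets

Weighted total:
  Studio work 75 × 0.07 = 5.25
  Fieldwork 80 × 0.08 = 6.4
  Reading responses 95 × 0.41 = 38.95
  Homework 44 × 0.13 = 5.72
  Midterm exam 62 × 0.31 = 19.22
Sum = 75.54
Extra credit: 75.54 + 3 = 78.54
78.54 is ≥ 69.5 and < 90 → Meets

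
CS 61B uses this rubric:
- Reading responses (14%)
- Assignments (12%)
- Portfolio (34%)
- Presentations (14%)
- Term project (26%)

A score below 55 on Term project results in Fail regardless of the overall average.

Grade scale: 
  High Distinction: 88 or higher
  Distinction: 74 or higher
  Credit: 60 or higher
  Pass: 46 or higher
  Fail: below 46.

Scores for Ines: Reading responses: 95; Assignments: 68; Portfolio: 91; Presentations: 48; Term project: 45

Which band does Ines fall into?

Term project score 45 < 55: minimum not met.
Weighted total:
  Reading responses 95 × 0.14 = 13.3
  Assignments 68 × 0.12 = 8.16
  Portfolio 91 × 0.34 = 30.94
  Presentations 48 × 0.14 = 6.72
  Term project 45 × 0.26 = 11.7
Sum = 70.82
Because the Term project minimum was not met, the result is Fail.

Fail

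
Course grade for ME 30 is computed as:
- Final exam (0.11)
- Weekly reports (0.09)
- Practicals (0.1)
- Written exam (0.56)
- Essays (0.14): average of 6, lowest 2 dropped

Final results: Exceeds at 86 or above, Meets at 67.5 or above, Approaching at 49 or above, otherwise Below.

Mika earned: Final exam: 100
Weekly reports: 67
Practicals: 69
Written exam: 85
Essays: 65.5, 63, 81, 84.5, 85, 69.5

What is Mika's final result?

Essays: drop 63, 65.5 → average of remaining 4 = 320/4 = 80
Weighted total:
  Final exam 100 × 0.11 = 11
  Weekly reports 67 × 0.09 = 6.03
  Practicals 69 × 0.1 = 6.9
  Written exam 85 × 0.56 = 47.6
  Essays 80 × 0.14 = 11.2
Sum = 82.73
82.73 is ≥ 67.5 and < 86 → Meets

Meets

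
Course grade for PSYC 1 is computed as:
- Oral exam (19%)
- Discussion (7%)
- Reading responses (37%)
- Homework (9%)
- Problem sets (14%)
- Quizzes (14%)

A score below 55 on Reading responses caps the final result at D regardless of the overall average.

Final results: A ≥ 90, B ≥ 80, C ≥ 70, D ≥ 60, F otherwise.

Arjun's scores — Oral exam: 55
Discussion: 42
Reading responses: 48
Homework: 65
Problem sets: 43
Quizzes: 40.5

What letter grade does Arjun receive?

F

Reading responses score 48 < 55: minimum not met.
Weighted total:
  Oral exam 55 × 0.19 = 10.45
  Discussion 42 × 0.07 = 2.94
  Reading responses 48 × 0.37 = 17.76
  Homework 65 × 0.09 = 5.85
  Problem sets 43 × 0.14 = 6.02
  Quizzes 40.5 × 0.14 = 5.67
Sum = 48.69
48.69 would be F; cap at D applies → F.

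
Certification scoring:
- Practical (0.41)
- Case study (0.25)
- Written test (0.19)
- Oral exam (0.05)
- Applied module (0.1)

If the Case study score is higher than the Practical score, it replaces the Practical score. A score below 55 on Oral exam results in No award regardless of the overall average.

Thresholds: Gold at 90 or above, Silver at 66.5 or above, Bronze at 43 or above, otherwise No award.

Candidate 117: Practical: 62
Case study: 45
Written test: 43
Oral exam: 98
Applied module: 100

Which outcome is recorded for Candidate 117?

Case study (45) ≤ Practical (62), so Practical stays at 62.
Oral exam score 98 ≥ 55: minimum met.
Weighted total:
  Practical 62 × 0.41 = 25.42
  Case study 45 × 0.25 = 11.25
  Written test 43 × 0.19 = 8.17
  Oral exam 98 × 0.05 = 4.9
  Applied module 100 × 0.1 = 10
Sum = 59.74
59.74 is ≥ 43 and < 66.5 → Bronze

Bronze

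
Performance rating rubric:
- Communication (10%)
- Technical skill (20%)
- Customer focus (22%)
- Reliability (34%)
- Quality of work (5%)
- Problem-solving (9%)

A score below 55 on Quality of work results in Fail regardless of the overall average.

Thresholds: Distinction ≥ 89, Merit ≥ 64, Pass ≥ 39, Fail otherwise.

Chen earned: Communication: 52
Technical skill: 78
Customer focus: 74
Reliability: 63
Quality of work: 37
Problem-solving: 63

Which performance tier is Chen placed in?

Fail

Quality of work score 37 < 55: minimum not met.
Weighted total:
  Communication 52 × 0.1 = 5.2
  Technical skill 78 × 0.2 = 15.6
  Customer focus 74 × 0.22 = 16.28
  Reliability 63 × 0.34 = 21.42
  Quality of work 37 × 0.05 = 1.85
  Problem-solving 63 × 0.09 = 5.67
Sum = 66.02
Because the Quality of work minimum was not met, the result is Fail.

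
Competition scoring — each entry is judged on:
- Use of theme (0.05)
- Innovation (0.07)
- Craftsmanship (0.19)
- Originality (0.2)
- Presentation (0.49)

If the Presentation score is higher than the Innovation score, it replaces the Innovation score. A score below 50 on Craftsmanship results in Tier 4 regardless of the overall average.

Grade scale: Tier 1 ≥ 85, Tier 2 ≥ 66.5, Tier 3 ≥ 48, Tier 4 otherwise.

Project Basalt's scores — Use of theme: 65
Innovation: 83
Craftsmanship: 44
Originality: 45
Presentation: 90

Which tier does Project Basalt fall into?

Presentation (90) > Innovation (83), so Innovation counts as 90.
Craftsmanship score 44 < 50: minimum not met.
Weighted total:
  Use of theme 65 × 0.05 = 3.25
  Innovation 90 × 0.07 = 6.3
  Craftsmanship 44 × 0.19 = 8.36
  Originality 45 × 0.2 = 9
  Presentation 90 × 0.49 = 44.1
Sum = 71.01
Because the Craftsmanship minimum was not met, the result is Tier 4.

Tier 4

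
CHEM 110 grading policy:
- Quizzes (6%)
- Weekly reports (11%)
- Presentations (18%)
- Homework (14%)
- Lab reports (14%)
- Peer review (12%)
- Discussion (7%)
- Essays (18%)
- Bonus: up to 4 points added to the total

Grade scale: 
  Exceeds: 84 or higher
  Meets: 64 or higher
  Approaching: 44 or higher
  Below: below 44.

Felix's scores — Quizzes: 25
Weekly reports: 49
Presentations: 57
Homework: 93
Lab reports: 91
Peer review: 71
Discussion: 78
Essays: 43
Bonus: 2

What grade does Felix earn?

Weighted total:
  Quizzes 25 × 0.06 = 1.5
  Weekly reports 49 × 0.11 = 5.39
  Presentations 57 × 0.18 = 10.26
  Homework 93 × 0.14 = 13.02
  Lab reports 91 × 0.14 = 12.74
  Peer review 71 × 0.12 = 8.52
  Discussion 78 × 0.07 = 5.46
  Essays 43 × 0.18 = 7.74
Sum = 64.63
Bonus: 64.63 + 2 = 66.63
66.63 is ≥ 64 and < 84 → Meets

Meets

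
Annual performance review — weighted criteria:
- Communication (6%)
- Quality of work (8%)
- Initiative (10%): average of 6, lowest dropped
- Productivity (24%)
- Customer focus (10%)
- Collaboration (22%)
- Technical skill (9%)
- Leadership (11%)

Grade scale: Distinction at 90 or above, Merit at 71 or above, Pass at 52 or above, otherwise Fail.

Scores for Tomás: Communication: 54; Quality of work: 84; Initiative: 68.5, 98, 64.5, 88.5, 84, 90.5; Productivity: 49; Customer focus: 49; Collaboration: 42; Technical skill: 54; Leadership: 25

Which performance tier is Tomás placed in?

Initiative: drop 64.5 → average of remaining 5 = 429.5/5 = 85.9
Weighted total:
  Communication 54 × 0.06 = 3.24
  Quality of work 84 × 0.08 = 6.72
  Initiative 85.9 × 0.1 = 8.59
  Productivity 49 × 0.24 = 11.76
  Customer focus 49 × 0.1 = 4.9
  Collaboration 42 × 0.22 = 9.24
  Technical skill 54 × 0.09 = 4.86
  Leadership 25 × 0.11 = 2.75
Sum = 52.06
52.06 is ≥ 52 and < 71 → Pass

Pass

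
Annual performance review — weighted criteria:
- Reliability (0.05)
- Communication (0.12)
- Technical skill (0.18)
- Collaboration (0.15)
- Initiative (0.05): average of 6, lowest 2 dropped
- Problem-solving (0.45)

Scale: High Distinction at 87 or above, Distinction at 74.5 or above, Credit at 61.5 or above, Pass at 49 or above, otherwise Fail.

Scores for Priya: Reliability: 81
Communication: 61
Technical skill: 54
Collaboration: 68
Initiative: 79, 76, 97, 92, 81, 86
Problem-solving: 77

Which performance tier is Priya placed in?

Credit

Initiative: drop 76, 79 → average of remaining 4 = 356/4 = 89
Weighted total:
  Reliability 81 × 0.05 = 4.05
  Communication 61 × 0.12 = 7.32
  Technical skill 54 × 0.18 = 9.72
  Collaboration 68 × 0.15 = 10.2
  Initiative 89 × 0.05 = 4.45
  Problem-solving 77 × 0.45 = 34.65
Sum = 70.39
70.39 is ≥ 61.5 and < 74.5 → Credit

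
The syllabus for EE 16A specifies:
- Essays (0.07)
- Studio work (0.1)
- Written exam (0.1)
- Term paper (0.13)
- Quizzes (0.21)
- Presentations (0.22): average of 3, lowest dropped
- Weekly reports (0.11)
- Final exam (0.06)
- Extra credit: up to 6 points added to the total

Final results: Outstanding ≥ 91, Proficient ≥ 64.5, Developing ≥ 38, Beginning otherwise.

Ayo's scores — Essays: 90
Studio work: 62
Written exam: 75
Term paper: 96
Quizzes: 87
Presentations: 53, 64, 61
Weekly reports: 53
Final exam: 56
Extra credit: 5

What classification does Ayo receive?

Proficient

Presentations: drop 53 → average of remaining 2 = 125/2 = 62.5
Weighted total:
  Essays 90 × 0.07 = 6.3
  Studio work 62 × 0.1 = 6.2
  Written exam 75 × 0.1 = 7.5
  Term paper 96 × 0.13 = 12.48
  Quizzes 87 × 0.21 = 18.27
  Presentations 62.5 × 0.22 = 13.75
  Weekly reports 53 × 0.11 = 5.83
  Final exam 56 × 0.06 = 3.36
Sum = 73.69
Extra credit: 73.69 + 5 = 78.69
78.69 is ≥ 64.5 and < 91 → Proficient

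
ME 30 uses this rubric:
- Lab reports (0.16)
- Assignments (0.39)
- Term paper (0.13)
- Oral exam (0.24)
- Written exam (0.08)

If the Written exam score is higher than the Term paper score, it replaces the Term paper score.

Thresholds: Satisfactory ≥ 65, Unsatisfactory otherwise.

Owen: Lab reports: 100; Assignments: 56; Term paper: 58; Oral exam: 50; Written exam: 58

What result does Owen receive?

Written exam (58) ≤ Term paper (58), so Term paper stays at 58.
Weighted total:
  Lab reports 100 × 0.16 = 16
  Assignments 56 × 0.39 = 21.84
  Term paper 58 × 0.13 = 7.54
  Oral exam 50 × 0.24 = 12
  Written exam 58 × 0.08 = 4.64
Sum = 62.02
62.02 < 65 → Unsatisfactory

Unsatisfactory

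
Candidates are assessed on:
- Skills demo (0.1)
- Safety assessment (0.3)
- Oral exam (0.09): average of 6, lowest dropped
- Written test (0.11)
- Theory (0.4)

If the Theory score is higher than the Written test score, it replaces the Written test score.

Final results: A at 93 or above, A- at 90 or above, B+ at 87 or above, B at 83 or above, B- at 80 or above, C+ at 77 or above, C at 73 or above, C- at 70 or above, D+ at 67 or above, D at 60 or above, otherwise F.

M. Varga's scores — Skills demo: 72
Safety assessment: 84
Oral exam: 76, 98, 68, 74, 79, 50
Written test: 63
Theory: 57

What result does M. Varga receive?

D+

Oral exam: drop 50 → average of remaining 5 = 395/5 = 79
Theory (57) ≤ Written test (63), so Written test stays at 63.
Weighted total:
  Skills demo 72 × 0.1 = 7.2
  Safety assessment 84 × 0.3 = 25.2
  Oral exam 79 × 0.09 = 7.11
  Written test 63 × 0.11 = 6.93
  Theory 57 × 0.4 = 22.8
Sum = 69.24
69.24 is ≥ 67 and < 70 → D+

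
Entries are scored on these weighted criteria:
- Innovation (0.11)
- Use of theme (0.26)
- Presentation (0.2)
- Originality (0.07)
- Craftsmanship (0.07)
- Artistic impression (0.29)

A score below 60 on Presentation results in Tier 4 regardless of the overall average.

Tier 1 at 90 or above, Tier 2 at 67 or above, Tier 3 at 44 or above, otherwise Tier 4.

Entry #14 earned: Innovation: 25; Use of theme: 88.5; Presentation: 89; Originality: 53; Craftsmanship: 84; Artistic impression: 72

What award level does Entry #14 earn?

Presentation score 89 ≥ 60: minimum met.
Weighted total:
  Innovation 25 × 0.11 = 2.75
  Use of theme 88.5 × 0.26 = 23.01
  Presentation 89 × 0.2 = 17.8
  Originality 53 × 0.07 = 3.71
  Craftsmanship 84 × 0.07 = 5.88
  Artistic impression 72 × 0.29 = 20.88
Sum = 74.03
74.03 is ≥ 67 and < 90 → Tier 2

Tier 2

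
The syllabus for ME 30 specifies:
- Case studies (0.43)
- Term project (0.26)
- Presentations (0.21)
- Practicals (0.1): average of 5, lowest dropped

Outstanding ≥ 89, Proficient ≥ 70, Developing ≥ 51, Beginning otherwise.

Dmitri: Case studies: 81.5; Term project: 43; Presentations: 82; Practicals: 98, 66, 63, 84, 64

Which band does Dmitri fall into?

Proficient

Practicals: drop 63 → average of remaining 4 = 312/4 = 78
Weighted total:
  Case studies 81.5 × 0.43 = 35.045
  Term project 43 × 0.26 = 11.18
  Presentations 82 × 0.21 = 17.22
  Practicals 78 × 0.1 = 7.8
Sum = 71.245
71.245 is ≥ 70 and < 89 → Proficient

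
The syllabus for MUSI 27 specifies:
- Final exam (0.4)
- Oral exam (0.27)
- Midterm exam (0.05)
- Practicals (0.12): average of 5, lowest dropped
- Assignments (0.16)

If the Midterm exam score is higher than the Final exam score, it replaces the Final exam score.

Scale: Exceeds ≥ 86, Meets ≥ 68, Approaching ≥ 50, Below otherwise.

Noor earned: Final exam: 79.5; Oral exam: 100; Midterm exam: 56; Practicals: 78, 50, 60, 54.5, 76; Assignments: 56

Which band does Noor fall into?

Practicals: drop 50 → average of remaining 4 = 268.5/4 = 67.125
Midterm exam (56) ≤ Final exam (79.5), so Final exam stays at 79.5.
Weighted total:
  Final exam 79.5 × 0.4 = 31.8
  Oral exam 100 × 0.27 = 27
  Midterm exam 56 × 0.05 = 2.8
  Practicals 67.125 × 0.12 = 8.055
  Assignments 56 × 0.16 = 8.96
Sum = 78.615
78.615 is ≥ 68 and < 86 → Meets

Meets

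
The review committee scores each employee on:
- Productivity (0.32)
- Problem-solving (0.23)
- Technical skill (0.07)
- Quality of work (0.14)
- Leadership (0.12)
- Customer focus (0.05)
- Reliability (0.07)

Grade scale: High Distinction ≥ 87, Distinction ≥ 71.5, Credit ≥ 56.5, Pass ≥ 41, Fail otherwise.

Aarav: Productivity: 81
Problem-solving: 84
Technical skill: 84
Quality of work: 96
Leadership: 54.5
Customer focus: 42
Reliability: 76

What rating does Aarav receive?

Distinction

Weighted total:
  Productivity 81 × 0.32 = 25.92
  Problem-solving 84 × 0.23 = 19.32
  Technical skill 84 × 0.07 = 5.88
  Quality of work 96 × 0.14 = 13.44
  Leadership 54.5 × 0.12 = 6.54
  Customer focus 42 × 0.05 = 2.1
  Reliability 76 × 0.07 = 5.32
Sum = 78.52
78.52 is ≥ 71.5 and < 87 → Distinction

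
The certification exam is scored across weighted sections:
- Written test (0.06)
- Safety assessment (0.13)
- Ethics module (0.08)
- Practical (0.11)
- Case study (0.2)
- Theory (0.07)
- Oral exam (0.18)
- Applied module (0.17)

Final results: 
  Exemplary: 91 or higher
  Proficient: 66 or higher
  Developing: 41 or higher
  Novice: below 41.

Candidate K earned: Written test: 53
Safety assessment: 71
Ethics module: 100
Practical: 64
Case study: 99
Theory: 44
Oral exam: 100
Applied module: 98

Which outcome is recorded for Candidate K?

Weighted total:
  Written test 53 × 0.06 = 3.18
  Safety assessment 71 × 0.13 = 9.23
  Ethics module 100 × 0.08 = 8
  Practical 64 × 0.11 = 7.04
  Case study 99 × 0.2 = 19.8
  Theory 44 × 0.07 = 3.08
  Oral exam 100 × 0.18 = 18
  Applied module 98 × 0.17 = 16.66
Sum = 84.99
84.99 is ≥ 66 and < 91 → Proficient

Proficient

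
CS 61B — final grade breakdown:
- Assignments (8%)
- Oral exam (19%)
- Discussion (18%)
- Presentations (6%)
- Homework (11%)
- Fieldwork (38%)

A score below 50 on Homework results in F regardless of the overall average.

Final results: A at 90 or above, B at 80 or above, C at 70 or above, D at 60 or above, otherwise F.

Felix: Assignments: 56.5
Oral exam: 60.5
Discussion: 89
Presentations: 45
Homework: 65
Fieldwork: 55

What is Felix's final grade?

D

Homework score 65 ≥ 50: minimum met.
Weighted total:
  Assignments 56.5 × 0.08 = 4.52
  Oral exam 60.5 × 0.19 = 11.495
  Discussion 89 × 0.18 = 16.02
  Presentations 45 × 0.06 = 2.7
  Homework 65 × 0.11 = 7.15
  Fieldwork 55 × 0.38 = 20.9
Sum = 62.785
62.785 is ≥ 60 and < 70 → D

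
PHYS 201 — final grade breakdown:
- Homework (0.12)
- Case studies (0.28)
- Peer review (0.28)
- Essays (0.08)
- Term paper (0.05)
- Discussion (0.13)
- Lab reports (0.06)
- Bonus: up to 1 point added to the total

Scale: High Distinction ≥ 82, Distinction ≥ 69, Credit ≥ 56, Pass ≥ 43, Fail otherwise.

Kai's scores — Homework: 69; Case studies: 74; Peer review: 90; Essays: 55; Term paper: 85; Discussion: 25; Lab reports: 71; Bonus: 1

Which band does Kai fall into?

Weighted total:
  Homework 69 × 0.12 = 8.28
  Case studies 74 × 0.28 = 20.72
  Peer review 90 × 0.28 = 25.2
  Essays 55 × 0.08 = 4.4
  Term paper 85 × 0.05 = 4.25
  Discussion 25 × 0.13 = 3.25
  Lab reports 71 × 0.06 = 4.26
Sum = 70.36
Bonus: 70.36 + 1 = 71.36
71.36 is ≥ 69 and < 82 → Distinction

Distinction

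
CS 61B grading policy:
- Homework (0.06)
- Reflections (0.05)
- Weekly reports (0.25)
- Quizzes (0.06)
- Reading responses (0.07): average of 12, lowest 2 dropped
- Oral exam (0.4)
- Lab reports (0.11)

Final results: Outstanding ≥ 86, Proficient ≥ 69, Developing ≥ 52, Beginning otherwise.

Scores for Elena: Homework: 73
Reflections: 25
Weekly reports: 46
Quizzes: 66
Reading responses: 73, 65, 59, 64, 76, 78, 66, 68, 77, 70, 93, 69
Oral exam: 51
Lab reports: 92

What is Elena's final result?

Developing

Reading responses: drop 59, 64 → average of remaining 10 = 735/10 = 73.5
Weighted total:
  Homework 73 × 0.06 = 4.38
  Reflections 25 × 0.05 = 1.25
  Weekly reports 46 × 0.25 = 11.5
  Quizzes 66 × 0.06 = 3.96
  Reading responses 73.5 × 0.07 = 5.145
  Oral exam 51 × 0.4 = 20.4
  Lab reports 92 × 0.11 = 10.12
Sum = 56.755
56.755 is ≥ 52 and < 69 → Developing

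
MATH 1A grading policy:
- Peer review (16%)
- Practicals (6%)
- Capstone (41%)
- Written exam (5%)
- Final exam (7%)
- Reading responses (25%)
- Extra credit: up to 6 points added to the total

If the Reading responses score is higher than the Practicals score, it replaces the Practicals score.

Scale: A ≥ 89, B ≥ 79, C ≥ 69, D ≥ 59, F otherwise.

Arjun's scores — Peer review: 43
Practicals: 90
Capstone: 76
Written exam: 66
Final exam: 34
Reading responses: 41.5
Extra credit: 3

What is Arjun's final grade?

Reading responses (41.5) ≤ Practicals (90), so Practicals stays at 90.
Weighted total:
  Peer review 43 × 0.16 = 6.88
  Practicals 90 × 0.06 = 5.4
  Capstone 76 × 0.41 = 31.16
  Written exam 66 × 0.05 = 3.3
  Final exam 34 × 0.07 = 2.38
  Reading responses 41.5 × 0.25 = 10.375
Sum = 59.495
Extra credit: 59.495 + 3 = 62.495
62.495 is ≥ 59 and < 69 → D

D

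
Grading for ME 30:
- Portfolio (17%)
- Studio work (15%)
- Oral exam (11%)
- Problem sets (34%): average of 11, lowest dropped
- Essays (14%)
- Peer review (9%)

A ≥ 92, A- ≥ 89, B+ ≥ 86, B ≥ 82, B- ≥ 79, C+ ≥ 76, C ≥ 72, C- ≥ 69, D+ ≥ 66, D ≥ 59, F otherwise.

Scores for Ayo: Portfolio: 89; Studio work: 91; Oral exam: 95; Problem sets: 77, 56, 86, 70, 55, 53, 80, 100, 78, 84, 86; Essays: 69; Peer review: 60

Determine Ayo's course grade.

Problem sets: drop 53 → average of remaining 10 = 772/10 = 77.2
Weighted total:
  Portfolio 89 × 0.17 = 15.13
  Studio work 91 × 0.15 = 13.65
  Oral exam 95 × 0.11 = 10.45
  Problem sets 77.2 × 0.34 = 26.248
  Essays 69 × 0.14 = 9.66
  Peer review 60 × 0.09 = 5.4
Sum = 80.538
80.538 is ≥ 79 and < 82 → B-

B-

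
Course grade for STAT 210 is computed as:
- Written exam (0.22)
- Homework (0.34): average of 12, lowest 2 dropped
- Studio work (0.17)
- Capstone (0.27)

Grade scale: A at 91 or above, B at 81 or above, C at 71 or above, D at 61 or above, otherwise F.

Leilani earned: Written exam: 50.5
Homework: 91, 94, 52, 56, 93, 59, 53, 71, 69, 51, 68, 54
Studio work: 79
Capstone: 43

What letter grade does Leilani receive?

F

Homework: drop 51, 52 → average of remaining 10 = 708/10 = 70.8
Weighted total:
  Written exam 50.5 × 0.22 = 11.11
  Homework 70.8 × 0.34 = 24.072
  Studio work 79 × 0.17 = 13.43
  Capstone 43 × 0.27 = 11.61
Sum = 60.222
60.222 < 61 → F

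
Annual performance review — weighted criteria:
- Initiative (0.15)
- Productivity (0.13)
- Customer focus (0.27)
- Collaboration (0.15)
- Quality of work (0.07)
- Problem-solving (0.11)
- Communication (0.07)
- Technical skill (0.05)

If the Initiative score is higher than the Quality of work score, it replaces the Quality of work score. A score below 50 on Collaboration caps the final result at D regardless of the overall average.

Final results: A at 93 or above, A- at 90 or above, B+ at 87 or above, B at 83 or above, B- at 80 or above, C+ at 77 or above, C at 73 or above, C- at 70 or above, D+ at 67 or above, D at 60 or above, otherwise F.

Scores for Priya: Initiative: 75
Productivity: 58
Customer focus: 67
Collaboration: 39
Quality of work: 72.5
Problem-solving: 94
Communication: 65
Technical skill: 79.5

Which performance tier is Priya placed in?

Initiative (75) > Quality of work (72.5), so Quality of work counts as 75.
Collaboration score 39 < 50: minimum not met.
Weighted total:
  Initiative 75 × 0.15 = 11.25
  Productivity 58 × 0.13 = 7.54
  Customer focus 67 × 0.27 = 18.09
  Collaboration 39 × 0.15 = 5.85
  Quality of work 75 × 0.07 = 5.25
  Problem-solving 94 × 0.11 = 10.34
  Communication 65 × 0.07 = 4.55
  Technical skill 79.5 × 0.05 = 3.975
Sum = 66.845
66.845 would be D; cap at D applies → D.

D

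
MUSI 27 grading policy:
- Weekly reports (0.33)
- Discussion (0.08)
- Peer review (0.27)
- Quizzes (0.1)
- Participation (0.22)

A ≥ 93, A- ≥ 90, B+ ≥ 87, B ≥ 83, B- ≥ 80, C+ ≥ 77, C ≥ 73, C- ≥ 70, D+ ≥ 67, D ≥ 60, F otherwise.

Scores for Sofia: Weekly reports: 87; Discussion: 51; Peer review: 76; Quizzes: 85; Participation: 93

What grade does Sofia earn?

B-

Weighted total:
  Weekly reports 87 × 0.33 = 28.71
  Discussion 51 × 0.08 = 4.08
  Peer review 76 × 0.27 = 20.52
  Quizzes 85 × 0.1 = 8.5
  Participation 93 × 0.22 = 20.46
Sum = 82.27
82.27 is ≥ 80 and < 83 → B-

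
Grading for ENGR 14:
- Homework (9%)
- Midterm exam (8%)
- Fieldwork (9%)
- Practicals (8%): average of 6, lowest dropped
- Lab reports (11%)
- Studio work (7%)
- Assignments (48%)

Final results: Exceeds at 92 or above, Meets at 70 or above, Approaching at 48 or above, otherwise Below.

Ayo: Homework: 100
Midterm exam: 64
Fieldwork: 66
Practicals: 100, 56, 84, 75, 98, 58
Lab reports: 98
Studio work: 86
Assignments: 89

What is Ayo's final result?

Practicals: drop 56 → average of remaining 5 = 415/5 = 83
Weighted total:
  Homework 100 × 0.09 = 9
  Midterm exam 64 × 0.08 = 5.12
  Fieldwork 66 × 0.09 = 5.94
  Practicals 83 × 0.08 = 6.64
  Lab reports 98 × 0.11 = 10.78
  Studio work 86 × 0.07 = 6.02
  Assignments 89 × 0.48 = 42.72
Sum = 86.22
86.22 is ≥ 70 and < 92 → Meets

Meets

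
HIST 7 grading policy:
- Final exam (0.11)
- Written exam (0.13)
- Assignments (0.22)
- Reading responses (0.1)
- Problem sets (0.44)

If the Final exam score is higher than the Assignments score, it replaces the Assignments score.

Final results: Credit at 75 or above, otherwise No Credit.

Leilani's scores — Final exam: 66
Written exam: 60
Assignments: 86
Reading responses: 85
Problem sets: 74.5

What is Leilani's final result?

Credit

Final exam (66) ≤ Assignments (86), so Assignments stays at 86.
Weighted total:
  Final exam 66 × 0.11 = 7.26
  Written exam 60 × 0.13 = 7.8
  Assignments 86 × 0.22 = 18.92
  Reading responses 85 × 0.1 = 8.5
  Problem sets 74.5 × 0.44 = 32.78
Sum = 75.26
75.26 ≥ 75 → Credit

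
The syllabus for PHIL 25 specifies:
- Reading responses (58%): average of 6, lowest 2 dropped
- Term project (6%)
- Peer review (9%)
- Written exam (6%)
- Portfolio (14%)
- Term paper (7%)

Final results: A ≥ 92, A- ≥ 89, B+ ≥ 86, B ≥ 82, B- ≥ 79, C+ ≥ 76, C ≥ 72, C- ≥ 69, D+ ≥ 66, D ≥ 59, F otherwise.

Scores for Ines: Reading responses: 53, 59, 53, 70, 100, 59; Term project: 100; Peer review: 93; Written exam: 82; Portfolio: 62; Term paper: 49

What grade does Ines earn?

Reading responses: drop 53, 53 → average of remaining 4 = 288/4 = 72
Weighted total:
  Reading responses 72 × 0.58 = 41.76
  Term project 100 × 0.06 = 6
  Peer review 93 × 0.09 = 8.37
  Written exam 82 × 0.06 = 4.92
  Portfolio 62 × 0.14 = 8.68
  Term paper 49 × 0.07 = 3.43
Sum = 73.16
73.16 is ≥ 72 and < 76 → C

C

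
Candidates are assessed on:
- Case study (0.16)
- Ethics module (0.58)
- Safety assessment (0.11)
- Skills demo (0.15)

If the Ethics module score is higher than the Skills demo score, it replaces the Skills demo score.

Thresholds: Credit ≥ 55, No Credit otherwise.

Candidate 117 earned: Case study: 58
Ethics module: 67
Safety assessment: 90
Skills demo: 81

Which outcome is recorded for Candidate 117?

Ethics module (67) ≤ Skills demo (81), so Skills demo stays at 81.
Weighted total:
  Case study 58 × 0.16 = 9.28
  Ethics module 67 × 0.58 = 38.86
  Safety assessment 90 × 0.11 = 9.9
  Skills demo 81 × 0.15 = 12.15
Sum = 70.19
70.19 ≥ 55 → Credit

Credit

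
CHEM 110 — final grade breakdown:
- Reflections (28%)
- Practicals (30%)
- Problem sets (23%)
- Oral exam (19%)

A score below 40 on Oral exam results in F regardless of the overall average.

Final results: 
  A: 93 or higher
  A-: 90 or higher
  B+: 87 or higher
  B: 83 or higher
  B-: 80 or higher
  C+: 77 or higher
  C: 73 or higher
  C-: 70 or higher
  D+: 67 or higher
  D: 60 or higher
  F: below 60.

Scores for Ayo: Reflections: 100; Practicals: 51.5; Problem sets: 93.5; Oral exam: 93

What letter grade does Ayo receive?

Oral exam score 93 ≥ 40: minimum met.
Weighted total:
  Reflections 100 × 0.28 = 28
  Practicals 51.5 × 0.3 = 15.45
  Problem sets 93.5 × 0.23 = 21.505
  Oral exam 93 × 0.19 = 17.67
Sum = 82.625
82.625 is ≥ 80 and < 83 → B-

B-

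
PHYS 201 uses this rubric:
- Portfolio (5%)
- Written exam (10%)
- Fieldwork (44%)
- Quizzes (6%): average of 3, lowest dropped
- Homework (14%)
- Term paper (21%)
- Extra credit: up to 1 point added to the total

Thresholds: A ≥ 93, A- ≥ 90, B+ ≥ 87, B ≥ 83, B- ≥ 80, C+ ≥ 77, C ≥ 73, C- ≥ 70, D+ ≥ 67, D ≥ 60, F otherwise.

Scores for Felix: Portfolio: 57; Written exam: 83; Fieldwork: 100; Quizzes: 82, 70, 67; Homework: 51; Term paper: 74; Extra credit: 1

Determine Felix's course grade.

B

Quizzes: drop 67 → average of remaining 2 = 152/2 = 76
Weighted total:
  Portfolio 57 × 0.05 = 2.85
  Written exam 83 × 0.1 = 8.3
  Fieldwork 100 × 0.44 = 44
  Quizzes 76 × 0.06 = 4.56
  Homework 51 × 0.14 = 7.14
  Term paper 74 × 0.21 = 15.54
Sum = 82.39
Extra credit: 82.39 + 1 = 83.39
83.39 is ≥ 83 and < 87 → B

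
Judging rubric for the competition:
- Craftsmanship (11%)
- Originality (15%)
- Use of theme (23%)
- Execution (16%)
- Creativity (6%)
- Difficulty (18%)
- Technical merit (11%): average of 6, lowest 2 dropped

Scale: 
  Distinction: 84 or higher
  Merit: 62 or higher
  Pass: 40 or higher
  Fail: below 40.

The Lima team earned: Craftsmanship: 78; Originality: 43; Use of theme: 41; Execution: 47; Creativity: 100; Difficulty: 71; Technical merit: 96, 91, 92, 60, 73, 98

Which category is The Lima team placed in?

Pass

Technical merit: drop 60, 73 → average of remaining 4 = 377/4 = 94.25
Weighted total:
  Craftsmanship 78 × 0.11 = 8.58
  Originality 43 × 0.15 = 6.45
  Use of theme 41 × 0.23 = 9.43
  Execution 47 × 0.16 = 7.52
  Creativity 100 × 0.06 = 6
  Difficulty 71 × 0.18 = 12.78
  Technical merit 94.25 × 0.11 = 10.3675
Sum = 61.1275
61.1275 is ≥ 40 and < 62 → Pass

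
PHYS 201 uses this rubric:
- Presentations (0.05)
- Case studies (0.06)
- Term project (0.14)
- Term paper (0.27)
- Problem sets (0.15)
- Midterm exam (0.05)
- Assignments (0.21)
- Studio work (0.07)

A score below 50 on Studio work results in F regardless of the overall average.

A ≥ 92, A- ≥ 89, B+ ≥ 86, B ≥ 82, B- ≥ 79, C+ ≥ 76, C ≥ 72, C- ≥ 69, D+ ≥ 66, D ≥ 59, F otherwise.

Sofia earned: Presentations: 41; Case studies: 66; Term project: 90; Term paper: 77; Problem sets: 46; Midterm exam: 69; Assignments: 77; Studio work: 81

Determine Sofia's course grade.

C-

Studio work score 81 ≥ 50: minimum met.
Weighted total:
  Presentations 41 × 0.05 = 2.05
  Case studies 66 × 0.06 = 3.96
  Term project 90 × 0.14 = 12.6
  Term paper 77 × 0.27 = 20.79
  Problem sets 46 × 0.15 = 6.9
  Midterm exam 69 × 0.05 = 3.45
  Assignments 77 × 0.21 = 16.17
  Studio work 81 × 0.07 = 5.67
Sum = 71.59
71.59 is ≥ 69 and < 72 → C-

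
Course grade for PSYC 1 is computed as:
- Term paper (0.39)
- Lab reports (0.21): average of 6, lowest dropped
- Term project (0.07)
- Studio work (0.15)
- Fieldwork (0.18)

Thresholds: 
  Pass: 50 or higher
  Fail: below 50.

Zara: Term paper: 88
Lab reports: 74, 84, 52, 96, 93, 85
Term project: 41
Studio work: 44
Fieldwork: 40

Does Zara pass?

Pass

Lab reports: drop 52 → average of remaining 5 = 432/5 = 86.4
Weighted total:
  Term paper 88 × 0.39 = 34.32
  Lab reports 86.4 × 0.21 = 18.144
  Term project 41 × 0.07 = 2.87
  Studio work 44 × 0.15 = 6.6
  Fieldwork 40 × 0.18 = 7.2
Sum = 69.134
69.134 ≥ 50 → Pass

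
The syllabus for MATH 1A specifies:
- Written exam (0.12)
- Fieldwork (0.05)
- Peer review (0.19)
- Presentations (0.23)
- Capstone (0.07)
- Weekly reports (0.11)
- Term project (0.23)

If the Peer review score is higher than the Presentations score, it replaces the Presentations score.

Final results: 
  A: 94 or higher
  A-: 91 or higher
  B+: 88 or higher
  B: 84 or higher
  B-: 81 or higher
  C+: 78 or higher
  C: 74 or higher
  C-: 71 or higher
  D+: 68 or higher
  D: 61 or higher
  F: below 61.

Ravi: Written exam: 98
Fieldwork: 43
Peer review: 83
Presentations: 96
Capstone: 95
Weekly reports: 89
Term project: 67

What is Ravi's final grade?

B-

Peer review (83) ≤ Presentations (96), so Presentations stays at 96.
Weighted total:
  Written exam 98 × 0.12 = 11.76
  Fieldwork 43 × 0.05 = 2.15
  Peer review 83 × 0.19 = 15.77
  Presentations 96 × 0.23 = 22.08
  Capstone 95 × 0.07 = 6.65
  Weekly reports 89 × 0.11 = 9.79
  Term project 67 × 0.23 = 15.41
Sum = 83.61
83.61 is ≥ 81 and < 84 → B-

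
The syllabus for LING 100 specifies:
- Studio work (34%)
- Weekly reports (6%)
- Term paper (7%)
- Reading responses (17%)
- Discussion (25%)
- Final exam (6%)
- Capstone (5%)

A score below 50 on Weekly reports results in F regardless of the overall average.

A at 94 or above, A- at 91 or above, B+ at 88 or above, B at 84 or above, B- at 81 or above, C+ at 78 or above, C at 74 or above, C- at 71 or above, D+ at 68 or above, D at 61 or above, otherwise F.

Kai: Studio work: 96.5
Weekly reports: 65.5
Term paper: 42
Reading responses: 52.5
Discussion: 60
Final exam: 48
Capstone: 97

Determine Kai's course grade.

Weekly reports score 65.5 ≥ 50: minimum met.
Weighted total:
  Studio work 96.5 × 0.34 = 32.81
  Weekly reports 65.5 × 0.06 = 3.93
  Term paper 42 × 0.07 = 2.94
  Reading responses 52.5 × 0.17 = 8.925
  Discussion 60 × 0.25 = 15
  Final exam 48 × 0.06 = 2.88
  Capstone 97 × 0.05 = 4.85
Sum = 71.335
71.335 is ≥ 71 and < 74 → C-

C-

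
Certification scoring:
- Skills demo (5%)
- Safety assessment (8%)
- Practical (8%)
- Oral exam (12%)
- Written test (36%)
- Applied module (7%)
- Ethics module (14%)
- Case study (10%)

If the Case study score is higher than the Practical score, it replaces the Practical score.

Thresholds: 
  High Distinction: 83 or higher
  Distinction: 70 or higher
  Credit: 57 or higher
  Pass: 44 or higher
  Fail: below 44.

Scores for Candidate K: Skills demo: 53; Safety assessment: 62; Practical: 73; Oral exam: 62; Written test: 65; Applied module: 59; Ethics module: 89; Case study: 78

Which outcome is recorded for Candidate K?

Case study (78) > Practical (73), so Practical counts as 78.
Weighted total:
  Skills demo 53 × 0.05 = 2.65
  Safety assessment 62 × 0.08 = 4.96
  Practical 78 × 0.08 = 6.24
  Oral exam 62 × 0.12 = 7.44
  Written test 65 × 0.36 = 23.4
  Applied module 59 × 0.07 = 4.13
  Ethics module 89 × 0.14 = 12.46
  Case study 78 × 0.1 = 7.8
Sum = 69.08
69.08 is ≥ 57 and < 70 → Credit

Credit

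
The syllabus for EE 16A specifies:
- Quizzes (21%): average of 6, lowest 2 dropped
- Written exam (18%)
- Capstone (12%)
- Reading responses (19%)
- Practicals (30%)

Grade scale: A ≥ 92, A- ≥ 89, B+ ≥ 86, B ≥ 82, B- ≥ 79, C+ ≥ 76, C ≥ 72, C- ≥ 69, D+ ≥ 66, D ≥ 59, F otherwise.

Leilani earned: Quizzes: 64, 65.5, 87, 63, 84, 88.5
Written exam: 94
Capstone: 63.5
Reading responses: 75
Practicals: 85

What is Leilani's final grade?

Quizzes: drop 63, 64 → average of remaining 4 = 325/4 = 81.25
Weighted total:
  Quizzes 81.25 × 0.21 = 17.0625
  Written exam 94 × 0.18 = 16.92
  Capstone 63.5 × 0.12 = 7.62
  Reading responses 75 × 0.19 = 14.25
  Practicals 85 × 0.3 = 25.5
Sum = 81.3525
81.3525 is ≥ 79 and < 82 → B-

B-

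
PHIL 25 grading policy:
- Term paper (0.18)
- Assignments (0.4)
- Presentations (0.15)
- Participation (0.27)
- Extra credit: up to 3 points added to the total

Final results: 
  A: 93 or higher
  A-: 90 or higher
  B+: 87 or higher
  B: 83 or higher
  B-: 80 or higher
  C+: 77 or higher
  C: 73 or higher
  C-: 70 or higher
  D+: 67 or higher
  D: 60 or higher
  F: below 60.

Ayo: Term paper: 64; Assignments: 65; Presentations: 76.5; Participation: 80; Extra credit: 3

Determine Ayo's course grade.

Weighted total:
  Term paper 64 × 0.18 = 11.52
  Assignments 65 × 0.4 = 26
  Presentations 76.5 × 0.15 = 11.475
  Participation 80 × 0.27 = 21.6
Sum = 70.595
Extra credit: 70.595 + 3 = 73.595
73.595 is ≥ 73 and < 77 → C

C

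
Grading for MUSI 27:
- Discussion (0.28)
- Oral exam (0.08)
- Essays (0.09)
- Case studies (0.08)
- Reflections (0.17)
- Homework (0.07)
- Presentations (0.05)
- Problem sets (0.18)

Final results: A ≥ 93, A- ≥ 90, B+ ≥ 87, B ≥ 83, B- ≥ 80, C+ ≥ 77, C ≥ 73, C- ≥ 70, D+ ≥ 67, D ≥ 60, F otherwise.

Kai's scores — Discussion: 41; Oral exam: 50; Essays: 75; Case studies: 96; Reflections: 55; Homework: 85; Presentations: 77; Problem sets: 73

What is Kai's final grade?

Weighted total:
  Discussion 41 × 0.28 = 11.48
  Oral exam 50 × 0.08 = 4
  Essays 75 × 0.09 = 6.75
  Case studies 96 × 0.08 = 7.68
  Reflections 55 × 0.17 = 9.35
  Homework 85 × 0.07 = 5.95
  Presentations 77 × 0.05 = 3.85
  Problem sets 73 × 0.18 = 13.14
Sum = 62.2
62.2 is ≥ 60 and < 67 → D

D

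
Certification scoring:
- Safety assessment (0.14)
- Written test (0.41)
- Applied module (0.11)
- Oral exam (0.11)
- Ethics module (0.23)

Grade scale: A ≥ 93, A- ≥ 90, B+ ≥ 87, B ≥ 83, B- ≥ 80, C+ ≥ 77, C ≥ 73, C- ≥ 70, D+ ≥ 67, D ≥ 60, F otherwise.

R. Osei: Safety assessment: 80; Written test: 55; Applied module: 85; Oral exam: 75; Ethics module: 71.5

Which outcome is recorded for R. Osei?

Weighted total:
  Safety assessment 80 × 0.14 = 11.2
  Written test 55 × 0.41 = 22.55
  Applied module 85 × 0.11 = 9.35
  Oral exam 75 × 0.11 = 8.25
  Ethics module 71.5 × 0.23 = 16.445
Sum = 67.795
67.795 is ≥ 67 and < 70 → D+

D+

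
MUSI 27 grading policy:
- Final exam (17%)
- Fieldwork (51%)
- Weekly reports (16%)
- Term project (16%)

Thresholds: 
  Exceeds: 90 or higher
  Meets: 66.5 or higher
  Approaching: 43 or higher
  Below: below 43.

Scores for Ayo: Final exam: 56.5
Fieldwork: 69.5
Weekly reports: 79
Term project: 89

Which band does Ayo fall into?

Meets

Weighted total:
  Final exam 56.5 × 0.17 = 9.605
  Fieldwork 69.5 × 0.51 = 35.445
  Weekly reports 79 × 0.16 = 12.64
  Term project 89 × 0.16 = 14.24
Sum = 71.93
71.93 is ≥ 66.5 and < 90 → Meets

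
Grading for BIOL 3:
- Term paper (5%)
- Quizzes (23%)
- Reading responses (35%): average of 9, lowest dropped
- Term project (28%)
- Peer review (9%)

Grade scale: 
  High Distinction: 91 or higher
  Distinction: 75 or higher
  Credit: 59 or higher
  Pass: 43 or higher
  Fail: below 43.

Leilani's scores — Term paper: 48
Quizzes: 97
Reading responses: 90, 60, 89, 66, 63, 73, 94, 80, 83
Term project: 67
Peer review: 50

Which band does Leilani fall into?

Distinction

Reading responses: drop 60 → average of remaining 8 = 638/8 = 79.75
Weighted total:
  Term paper 48 × 0.05 = 2.4
  Quizzes 97 × 0.23 = 22.31
  Reading responses 79.75 × 0.35 = 27.9125
  Term project 67 × 0.28 = 18.76
  Peer review 50 × 0.09 = 4.5
Sum = 75.8825
75.8825 is ≥ 75 and < 91 → Distinction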